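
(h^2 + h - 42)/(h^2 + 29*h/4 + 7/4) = 4*(h - 6)/(4*h + 1)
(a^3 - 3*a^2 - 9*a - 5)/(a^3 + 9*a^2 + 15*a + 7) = (a - 5)/(a + 7)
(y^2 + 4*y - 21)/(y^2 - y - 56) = (y - 3)/(y - 8)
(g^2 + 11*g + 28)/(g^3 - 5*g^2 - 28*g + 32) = (g + 7)/(g^2 - 9*g + 8)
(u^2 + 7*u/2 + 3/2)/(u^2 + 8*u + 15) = (u + 1/2)/(u + 5)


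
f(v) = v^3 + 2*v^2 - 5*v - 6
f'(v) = 3*v^2 + 4*v - 5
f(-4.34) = -28.38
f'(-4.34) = 34.15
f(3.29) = 34.81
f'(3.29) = 40.63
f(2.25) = 4.27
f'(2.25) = 19.19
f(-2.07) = 4.05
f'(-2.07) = -0.43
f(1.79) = -2.81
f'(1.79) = 11.77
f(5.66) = 211.09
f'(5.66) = 113.75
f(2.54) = 10.59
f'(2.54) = 24.51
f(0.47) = -7.80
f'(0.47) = -2.46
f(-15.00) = -2856.00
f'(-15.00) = 610.00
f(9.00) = 840.00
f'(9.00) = 274.00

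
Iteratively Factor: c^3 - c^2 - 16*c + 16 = (c + 4)*(c^2 - 5*c + 4) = (c - 1)*(c + 4)*(c - 4)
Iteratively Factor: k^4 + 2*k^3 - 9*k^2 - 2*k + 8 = (k + 1)*(k^3 + k^2 - 10*k + 8) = (k - 2)*(k + 1)*(k^2 + 3*k - 4) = (k - 2)*(k + 1)*(k + 4)*(k - 1)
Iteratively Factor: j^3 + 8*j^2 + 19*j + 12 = (j + 1)*(j^2 + 7*j + 12) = (j + 1)*(j + 4)*(j + 3)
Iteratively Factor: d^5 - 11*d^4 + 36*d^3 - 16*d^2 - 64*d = (d - 4)*(d^4 - 7*d^3 + 8*d^2 + 16*d) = d*(d - 4)*(d^3 - 7*d^2 + 8*d + 16) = d*(d - 4)*(d + 1)*(d^2 - 8*d + 16) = d*(d - 4)^2*(d + 1)*(d - 4)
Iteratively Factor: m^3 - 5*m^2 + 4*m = (m - 4)*(m^2 - m) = m*(m - 4)*(m - 1)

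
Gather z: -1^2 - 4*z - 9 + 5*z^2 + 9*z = 5*z^2 + 5*z - 10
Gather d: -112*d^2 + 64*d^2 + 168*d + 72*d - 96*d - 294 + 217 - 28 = -48*d^2 + 144*d - 105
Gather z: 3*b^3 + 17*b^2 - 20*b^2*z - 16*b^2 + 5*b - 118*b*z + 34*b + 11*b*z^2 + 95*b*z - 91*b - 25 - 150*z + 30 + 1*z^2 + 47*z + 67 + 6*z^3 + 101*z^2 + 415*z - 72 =3*b^3 + b^2 - 52*b + 6*z^3 + z^2*(11*b + 102) + z*(-20*b^2 - 23*b + 312)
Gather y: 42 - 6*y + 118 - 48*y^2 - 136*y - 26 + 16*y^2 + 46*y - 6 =-32*y^2 - 96*y + 128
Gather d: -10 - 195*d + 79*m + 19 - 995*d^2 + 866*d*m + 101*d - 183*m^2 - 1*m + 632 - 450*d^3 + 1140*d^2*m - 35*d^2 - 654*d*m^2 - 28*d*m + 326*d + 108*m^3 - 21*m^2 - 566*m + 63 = -450*d^3 + d^2*(1140*m - 1030) + d*(-654*m^2 + 838*m + 232) + 108*m^3 - 204*m^2 - 488*m + 704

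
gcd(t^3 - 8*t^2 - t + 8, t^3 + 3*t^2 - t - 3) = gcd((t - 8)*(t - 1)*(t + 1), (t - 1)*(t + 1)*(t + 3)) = t^2 - 1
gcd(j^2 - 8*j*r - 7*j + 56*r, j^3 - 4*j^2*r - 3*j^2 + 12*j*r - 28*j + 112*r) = j - 7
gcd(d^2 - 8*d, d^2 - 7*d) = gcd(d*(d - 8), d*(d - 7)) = d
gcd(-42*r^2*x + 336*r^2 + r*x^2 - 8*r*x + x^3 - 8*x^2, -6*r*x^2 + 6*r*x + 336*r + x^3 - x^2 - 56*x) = -6*r*x + 48*r + x^2 - 8*x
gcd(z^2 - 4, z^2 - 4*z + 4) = z - 2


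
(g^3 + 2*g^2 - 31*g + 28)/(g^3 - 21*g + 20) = (g + 7)/(g + 5)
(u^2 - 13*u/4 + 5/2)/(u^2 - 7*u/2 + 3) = (4*u - 5)/(2*(2*u - 3))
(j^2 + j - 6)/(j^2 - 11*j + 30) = (j^2 + j - 6)/(j^2 - 11*j + 30)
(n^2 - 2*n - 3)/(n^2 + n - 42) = (n^2 - 2*n - 3)/(n^2 + n - 42)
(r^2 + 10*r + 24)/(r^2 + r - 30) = (r + 4)/(r - 5)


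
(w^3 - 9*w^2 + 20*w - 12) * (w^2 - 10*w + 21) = w^5 - 19*w^4 + 131*w^3 - 401*w^2 + 540*w - 252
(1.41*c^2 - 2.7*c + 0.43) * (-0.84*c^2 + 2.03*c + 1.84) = -1.1844*c^4 + 5.1303*c^3 - 3.2478*c^2 - 4.0951*c + 0.7912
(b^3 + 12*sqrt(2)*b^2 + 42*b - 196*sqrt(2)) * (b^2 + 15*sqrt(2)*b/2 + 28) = b^5 + 39*sqrt(2)*b^4/2 + 250*b^3 + 455*sqrt(2)*b^2 - 1764*b - 5488*sqrt(2)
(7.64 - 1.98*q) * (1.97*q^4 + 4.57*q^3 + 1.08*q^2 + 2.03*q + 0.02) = -3.9006*q^5 + 6.0022*q^4 + 32.7764*q^3 + 4.2318*q^2 + 15.4696*q + 0.1528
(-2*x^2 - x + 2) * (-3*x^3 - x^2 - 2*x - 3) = 6*x^5 + 5*x^4 - x^3 + 6*x^2 - x - 6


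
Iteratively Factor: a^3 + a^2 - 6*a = (a + 3)*(a^2 - 2*a) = a*(a + 3)*(a - 2)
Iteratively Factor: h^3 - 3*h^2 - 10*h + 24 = (h + 3)*(h^2 - 6*h + 8) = (h - 2)*(h + 3)*(h - 4)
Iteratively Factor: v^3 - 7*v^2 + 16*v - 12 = (v - 3)*(v^2 - 4*v + 4) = (v - 3)*(v - 2)*(v - 2)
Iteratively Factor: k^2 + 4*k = (k + 4)*(k)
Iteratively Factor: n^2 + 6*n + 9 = (n + 3)*(n + 3)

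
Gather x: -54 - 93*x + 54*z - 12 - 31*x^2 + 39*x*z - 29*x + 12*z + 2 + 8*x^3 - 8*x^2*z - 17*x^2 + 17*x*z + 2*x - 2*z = 8*x^3 + x^2*(-8*z - 48) + x*(56*z - 120) + 64*z - 64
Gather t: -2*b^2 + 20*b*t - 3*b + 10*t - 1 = -2*b^2 - 3*b + t*(20*b + 10) - 1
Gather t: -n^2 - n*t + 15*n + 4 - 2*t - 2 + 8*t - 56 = -n^2 + 15*n + t*(6 - n) - 54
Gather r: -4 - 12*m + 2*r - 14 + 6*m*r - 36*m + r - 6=-48*m + r*(6*m + 3) - 24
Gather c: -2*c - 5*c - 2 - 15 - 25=-7*c - 42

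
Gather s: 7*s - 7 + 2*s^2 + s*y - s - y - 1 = 2*s^2 + s*(y + 6) - y - 8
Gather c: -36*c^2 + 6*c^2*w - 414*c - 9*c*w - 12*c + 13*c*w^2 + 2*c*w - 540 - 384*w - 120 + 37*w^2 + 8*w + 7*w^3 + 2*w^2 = c^2*(6*w - 36) + c*(13*w^2 - 7*w - 426) + 7*w^3 + 39*w^2 - 376*w - 660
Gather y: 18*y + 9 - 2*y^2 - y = -2*y^2 + 17*y + 9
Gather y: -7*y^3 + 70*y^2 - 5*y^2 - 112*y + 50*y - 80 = -7*y^3 + 65*y^2 - 62*y - 80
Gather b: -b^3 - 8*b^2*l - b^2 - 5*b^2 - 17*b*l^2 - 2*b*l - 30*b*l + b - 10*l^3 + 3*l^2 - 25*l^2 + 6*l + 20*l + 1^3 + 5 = -b^3 + b^2*(-8*l - 6) + b*(-17*l^2 - 32*l + 1) - 10*l^3 - 22*l^2 + 26*l + 6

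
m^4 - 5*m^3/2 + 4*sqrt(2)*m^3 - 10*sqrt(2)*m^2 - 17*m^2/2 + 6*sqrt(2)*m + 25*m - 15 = (m - 3/2)*(m - 1)*(m - sqrt(2))*(m + 5*sqrt(2))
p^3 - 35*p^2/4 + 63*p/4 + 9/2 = (p - 6)*(p - 3)*(p + 1/4)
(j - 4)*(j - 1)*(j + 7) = j^3 + 2*j^2 - 31*j + 28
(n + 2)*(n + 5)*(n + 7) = n^3 + 14*n^2 + 59*n + 70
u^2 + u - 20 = (u - 4)*(u + 5)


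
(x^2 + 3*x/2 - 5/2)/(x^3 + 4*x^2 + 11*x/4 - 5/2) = 2*(x - 1)/(2*x^2 + 3*x - 2)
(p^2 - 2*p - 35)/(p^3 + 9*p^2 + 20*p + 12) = (p^2 - 2*p - 35)/(p^3 + 9*p^2 + 20*p + 12)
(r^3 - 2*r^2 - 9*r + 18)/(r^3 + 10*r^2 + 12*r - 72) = (r^2 - 9)/(r^2 + 12*r + 36)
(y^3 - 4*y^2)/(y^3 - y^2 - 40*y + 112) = y^2/(y^2 + 3*y - 28)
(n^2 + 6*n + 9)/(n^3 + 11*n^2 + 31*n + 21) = (n + 3)/(n^2 + 8*n + 7)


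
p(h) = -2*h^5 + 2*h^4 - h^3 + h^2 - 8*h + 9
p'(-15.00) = -533963.00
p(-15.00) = 1623729.00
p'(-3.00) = -1067.00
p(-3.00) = 717.00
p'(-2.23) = -363.39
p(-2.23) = 202.66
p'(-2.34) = -431.43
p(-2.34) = 246.29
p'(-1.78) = -166.57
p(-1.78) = 87.86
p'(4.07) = -2254.16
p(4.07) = -1759.21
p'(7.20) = -24036.99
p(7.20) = -33693.59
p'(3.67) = -1459.73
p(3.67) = -1025.06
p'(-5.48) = -10443.83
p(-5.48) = 11935.09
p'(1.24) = -18.52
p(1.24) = -2.42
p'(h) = -10*h^4 + 8*h^3 - 3*h^2 + 2*h - 8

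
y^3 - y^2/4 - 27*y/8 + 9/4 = (y - 3/2)*(y - 3/4)*(y + 2)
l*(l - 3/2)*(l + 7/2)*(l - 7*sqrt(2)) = l^4 - 7*sqrt(2)*l^3 + 2*l^3 - 14*sqrt(2)*l^2 - 21*l^2/4 + 147*sqrt(2)*l/4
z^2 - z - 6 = (z - 3)*(z + 2)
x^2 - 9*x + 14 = (x - 7)*(x - 2)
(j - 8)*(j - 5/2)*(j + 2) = j^3 - 17*j^2/2 - j + 40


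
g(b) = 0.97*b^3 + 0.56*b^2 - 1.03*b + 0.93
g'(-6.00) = 97.01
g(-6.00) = -182.25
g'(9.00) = 244.76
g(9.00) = 744.15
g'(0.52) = 0.34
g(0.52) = 0.68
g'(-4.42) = 50.87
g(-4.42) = -67.34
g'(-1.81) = 6.48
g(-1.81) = -1.12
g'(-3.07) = 22.96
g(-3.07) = -18.70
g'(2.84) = 25.62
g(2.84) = 24.74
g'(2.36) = 17.82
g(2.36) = 14.37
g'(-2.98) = 21.47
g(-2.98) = -16.70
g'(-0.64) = -0.55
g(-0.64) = 1.56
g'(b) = 2.91*b^2 + 1.12*b - 1.03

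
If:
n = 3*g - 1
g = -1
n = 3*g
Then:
No Solution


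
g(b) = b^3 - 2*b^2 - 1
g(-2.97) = -44.84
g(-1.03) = -4.21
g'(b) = 3*b^2 - 4*b = b*(3*b - 4)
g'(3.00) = 15.00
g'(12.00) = 384.00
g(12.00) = 1439.00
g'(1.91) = 3.30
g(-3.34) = -60.57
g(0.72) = -1.66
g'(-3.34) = 46.83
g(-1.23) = -5.89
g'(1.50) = 0.75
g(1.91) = -1.33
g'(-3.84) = 59.60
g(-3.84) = -87.11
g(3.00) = 8.00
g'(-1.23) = 9.46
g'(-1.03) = 7.30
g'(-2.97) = 38.34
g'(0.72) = -1.32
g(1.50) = -2.12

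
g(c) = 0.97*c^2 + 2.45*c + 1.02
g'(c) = 1.94*c + 2.45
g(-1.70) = -0.34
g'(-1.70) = -0.85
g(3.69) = 23.27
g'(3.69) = 9.61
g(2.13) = 10.64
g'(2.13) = 6.58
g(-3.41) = 3.94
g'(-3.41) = -4.17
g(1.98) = 9.67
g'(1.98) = 6.29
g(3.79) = 24.24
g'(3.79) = 9.80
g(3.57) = 22.13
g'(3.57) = 9.38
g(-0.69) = -0.21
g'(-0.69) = 1.11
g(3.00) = 17.10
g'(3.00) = 8.27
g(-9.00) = 57.54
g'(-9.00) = -15.01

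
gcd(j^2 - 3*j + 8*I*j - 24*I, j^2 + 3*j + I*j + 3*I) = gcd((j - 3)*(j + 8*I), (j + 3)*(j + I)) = 1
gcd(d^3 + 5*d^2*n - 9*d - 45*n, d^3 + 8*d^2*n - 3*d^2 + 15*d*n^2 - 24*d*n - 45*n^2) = d^2 + 5*d*n - 3*d - 15*n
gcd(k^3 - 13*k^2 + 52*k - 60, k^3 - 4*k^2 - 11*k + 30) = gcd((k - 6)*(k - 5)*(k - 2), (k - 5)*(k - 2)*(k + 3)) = k^2 - 7*k + 10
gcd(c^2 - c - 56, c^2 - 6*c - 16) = c - 8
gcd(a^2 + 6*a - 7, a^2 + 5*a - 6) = a - 1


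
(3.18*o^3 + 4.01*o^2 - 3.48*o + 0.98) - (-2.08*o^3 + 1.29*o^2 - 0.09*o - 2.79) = 5.26*o^3 + 2.72*o^2 - 3.39*o + 3.77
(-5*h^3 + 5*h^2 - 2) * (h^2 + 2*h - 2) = -5*h^5 - 5*h^4 + 20*h^3 - 12*h^2 - 4*h + 4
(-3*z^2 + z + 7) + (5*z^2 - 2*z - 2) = 2*z^2 - z + 5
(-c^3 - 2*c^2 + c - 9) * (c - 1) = -c^4 - c^3 + 3*c^2 - 10*c + 9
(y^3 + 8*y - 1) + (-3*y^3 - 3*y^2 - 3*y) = -2*y^3 - 3*y^2 + 5*y - 1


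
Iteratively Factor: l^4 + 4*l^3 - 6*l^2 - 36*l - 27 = (l + 3)*(l^3 + l^2 - 9*l - 9) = (l + 3)^2*(l^2 - 2*l - 3) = (l + 1)*(l + 3)^2*(l - 3)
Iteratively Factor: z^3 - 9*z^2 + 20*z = (z - 5)*(z^2 - 4*z) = (z - 5)*(z - 4)*(z)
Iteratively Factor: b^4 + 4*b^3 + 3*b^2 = (b + 3)*(b^3 + b^2) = b*(b + 3)*(b^2 + b) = b*(b + 1)*(b + 3)*(b)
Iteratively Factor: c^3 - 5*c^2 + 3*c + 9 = (c - 3)*(c^2 - 2*c - 3) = (c - 3)*(c + 1)*(c - 3)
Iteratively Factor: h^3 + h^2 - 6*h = (h)*(h^2 + h - 6) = h*(h - 2)*(h + 3)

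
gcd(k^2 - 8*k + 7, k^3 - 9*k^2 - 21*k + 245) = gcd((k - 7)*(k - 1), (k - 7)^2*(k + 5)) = k - 7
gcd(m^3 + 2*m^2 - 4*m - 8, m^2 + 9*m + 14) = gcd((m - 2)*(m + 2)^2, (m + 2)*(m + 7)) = m + 2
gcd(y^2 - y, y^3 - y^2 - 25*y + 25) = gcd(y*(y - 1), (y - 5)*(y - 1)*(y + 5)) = y - 1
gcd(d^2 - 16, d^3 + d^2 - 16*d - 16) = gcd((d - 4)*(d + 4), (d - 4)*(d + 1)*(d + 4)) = d^2 - 16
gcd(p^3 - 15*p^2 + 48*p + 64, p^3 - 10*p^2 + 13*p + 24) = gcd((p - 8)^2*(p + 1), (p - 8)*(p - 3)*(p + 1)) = p^2 - 7*p - 8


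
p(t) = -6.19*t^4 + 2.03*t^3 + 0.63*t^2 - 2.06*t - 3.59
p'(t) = -24.76*t^3 + 6.09*t^2 + 1.26*t - 2.06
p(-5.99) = -8373.83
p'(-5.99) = 5530.37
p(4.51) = -2374.77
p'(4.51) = -2143.84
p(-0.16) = -3.26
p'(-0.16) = -2.00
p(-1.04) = -10.29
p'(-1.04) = 31.07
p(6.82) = -12735.86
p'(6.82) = -7564.44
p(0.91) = -7.66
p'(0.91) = -14.53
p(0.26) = -4.08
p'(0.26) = -1.76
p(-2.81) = -423.81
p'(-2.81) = 591.86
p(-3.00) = -547.94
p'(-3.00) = 717.49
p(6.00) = -7577.03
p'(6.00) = -5123.42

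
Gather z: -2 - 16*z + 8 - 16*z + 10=16 - 32*z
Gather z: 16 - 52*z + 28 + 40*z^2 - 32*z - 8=40*z^2 - 84*z + 36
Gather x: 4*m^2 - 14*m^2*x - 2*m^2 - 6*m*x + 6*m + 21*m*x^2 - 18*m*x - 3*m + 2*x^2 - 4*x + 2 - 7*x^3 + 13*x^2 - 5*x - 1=2*m^2 + 3*m - 7*x^3 + x^2*(21*m + 15) + x*(-14*m^2 - 24*m - 9) + 1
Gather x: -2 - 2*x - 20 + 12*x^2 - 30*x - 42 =12*x^2 - 32*x - 64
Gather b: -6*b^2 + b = -6*b^2 + b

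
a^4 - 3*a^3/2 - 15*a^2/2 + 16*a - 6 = (a - 2)^2*(a - 1/2)*(a + 3)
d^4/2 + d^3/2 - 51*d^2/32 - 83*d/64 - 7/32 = (d/2 + 1)*(d - 7/4)*(d + 1/4)*(d + 1/2)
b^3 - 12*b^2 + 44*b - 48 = (b - 6)*(b - 4)*(b - 2)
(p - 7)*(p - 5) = p^2 - 12*p + 35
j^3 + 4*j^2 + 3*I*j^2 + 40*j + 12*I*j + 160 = (j + 4)*(j - 5*I)*(j + 8*I)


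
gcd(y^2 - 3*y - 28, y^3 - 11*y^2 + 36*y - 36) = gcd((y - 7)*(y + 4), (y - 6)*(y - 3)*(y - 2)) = 1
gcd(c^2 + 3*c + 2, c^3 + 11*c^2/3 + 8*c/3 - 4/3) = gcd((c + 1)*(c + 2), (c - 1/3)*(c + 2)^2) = c + 2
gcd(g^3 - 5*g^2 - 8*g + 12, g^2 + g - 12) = 1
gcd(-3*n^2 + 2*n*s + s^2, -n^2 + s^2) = -n + s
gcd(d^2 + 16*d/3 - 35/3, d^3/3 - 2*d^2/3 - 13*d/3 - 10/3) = 1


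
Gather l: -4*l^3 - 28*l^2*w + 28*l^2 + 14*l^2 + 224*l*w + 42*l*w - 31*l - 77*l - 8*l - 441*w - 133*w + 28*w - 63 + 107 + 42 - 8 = -4*l^3 + l^2*(42 - 28*w) + l*(266*w - 116) - 546*w + 78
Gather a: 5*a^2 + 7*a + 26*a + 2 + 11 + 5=5*a^2 + 33*a + 18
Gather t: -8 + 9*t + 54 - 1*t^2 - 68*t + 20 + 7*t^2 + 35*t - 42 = 6*t^2 - 24*t + 24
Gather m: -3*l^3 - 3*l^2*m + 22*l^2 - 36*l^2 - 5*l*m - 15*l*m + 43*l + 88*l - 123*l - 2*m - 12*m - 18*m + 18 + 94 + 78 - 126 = -3*l^3 - 14*l^2 + 8*l + m*(-3*l^2 - 20*l - 32) + 64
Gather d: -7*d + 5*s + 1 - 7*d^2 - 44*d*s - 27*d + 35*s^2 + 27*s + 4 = -7*d^2 + d*(-44*s - 34) + 35*s^2 + 32*s + 5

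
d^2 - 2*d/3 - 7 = (d - 3)*(d + 7/3)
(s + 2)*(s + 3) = s^2 + 5*s + 6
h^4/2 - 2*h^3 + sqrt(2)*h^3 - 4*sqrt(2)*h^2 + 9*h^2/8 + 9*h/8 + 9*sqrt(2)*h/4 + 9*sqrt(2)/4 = (h/2 + sqrt(2))*(h - 3)*(h - 3/2)*(h + 1/2)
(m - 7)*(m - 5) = m^2 - 12*m + 35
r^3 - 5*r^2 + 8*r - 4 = (r - 2)^2*(r - 1)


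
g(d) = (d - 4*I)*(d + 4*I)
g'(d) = 2*d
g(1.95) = 19.80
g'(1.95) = 3.90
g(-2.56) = 22.55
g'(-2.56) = -5.12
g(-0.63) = 16.40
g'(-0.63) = -1.26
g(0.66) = 16.44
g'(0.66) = 1.32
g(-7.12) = 66.69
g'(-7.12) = -14.24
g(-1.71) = 18.92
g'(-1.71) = -3.42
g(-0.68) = 16.46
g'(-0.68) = -1.36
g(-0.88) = 16.77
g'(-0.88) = -1.76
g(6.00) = 52.00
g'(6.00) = 12.00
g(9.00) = 97.00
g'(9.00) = 18.00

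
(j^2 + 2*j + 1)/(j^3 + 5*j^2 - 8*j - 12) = (j + 1)/(j^2 + 4*j - 12)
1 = 1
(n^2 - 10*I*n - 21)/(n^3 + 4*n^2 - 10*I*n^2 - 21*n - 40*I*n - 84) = 1/(n + 4)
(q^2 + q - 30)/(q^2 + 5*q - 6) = (q - 5)/(q - 1)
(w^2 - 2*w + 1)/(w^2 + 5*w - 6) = (w - 1)/(w + 6)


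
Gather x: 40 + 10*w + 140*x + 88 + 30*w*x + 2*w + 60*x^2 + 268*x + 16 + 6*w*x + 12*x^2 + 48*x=12*w + 72*x^2 + x*(36*w + 456) + 144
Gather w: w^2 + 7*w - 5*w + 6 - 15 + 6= w^2 + 2*w - 3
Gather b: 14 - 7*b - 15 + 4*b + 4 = 3 - 3*b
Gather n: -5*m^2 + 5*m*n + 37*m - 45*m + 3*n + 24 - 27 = -5*m^2 - 8*m + n*(5*m + 3) - 3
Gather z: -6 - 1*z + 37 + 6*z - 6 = 5*z + 25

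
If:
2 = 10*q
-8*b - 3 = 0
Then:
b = -3/8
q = 1/5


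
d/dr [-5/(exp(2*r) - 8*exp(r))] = 10*(exp(r) - 4)*exp(-r)/(exp(r) - 8)^2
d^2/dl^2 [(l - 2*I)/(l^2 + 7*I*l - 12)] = 2*((l - 2*I)*(2*l + 7*I)^2 - (3*l + 5*I)*(l^2 + 7*I*l - 12))/(l^2 + 7*I*l - 12)^3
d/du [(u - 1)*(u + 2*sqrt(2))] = 2*u - 1 + 2*sqrt(2)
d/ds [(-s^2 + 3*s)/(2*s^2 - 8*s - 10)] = (s^2 + 10*s - 15)/(2*(s^4 - 8*s^3 + 6*s^2 + 40*s + 25))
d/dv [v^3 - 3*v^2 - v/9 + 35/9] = 3*v^2 - 6*v - 1/9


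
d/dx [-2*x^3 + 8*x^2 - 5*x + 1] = -6*x^2 + 16*x - 5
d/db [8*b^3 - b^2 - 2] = 2*b*(12*b - 1)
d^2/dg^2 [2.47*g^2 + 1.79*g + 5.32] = 4.94000000000000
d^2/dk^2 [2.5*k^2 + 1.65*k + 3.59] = 5.00000000000000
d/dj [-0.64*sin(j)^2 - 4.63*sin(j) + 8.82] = -(1.28*sin(j) + 4.63)*cos(j)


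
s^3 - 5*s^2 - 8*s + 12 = (s - 6)*(s - 1)*(s + 2)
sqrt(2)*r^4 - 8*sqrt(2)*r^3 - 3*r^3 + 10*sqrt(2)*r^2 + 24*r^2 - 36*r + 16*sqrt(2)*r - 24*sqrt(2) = (r - 6)*(r - 2)*(r - 2*sqrt(2))*(sqrt(2)*r + 1)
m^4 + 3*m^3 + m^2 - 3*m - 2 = (m - 1)*(m + 1)^2*(m + 2)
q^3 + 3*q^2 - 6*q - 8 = (q - 2)*(q + 1)*(q + 4)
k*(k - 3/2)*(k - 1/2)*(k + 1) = k^4 - k^3 - 5*k^2/4 + 3*k/4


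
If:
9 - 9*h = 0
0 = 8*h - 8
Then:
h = 1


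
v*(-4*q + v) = -4*q*v + v^2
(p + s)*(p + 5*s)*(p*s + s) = p^3*s + 6*p^2*s^2 + p^2*s + 5*p*s^3 + 6*p*s^2 + 5*s^3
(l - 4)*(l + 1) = l^2 - 3*l - 4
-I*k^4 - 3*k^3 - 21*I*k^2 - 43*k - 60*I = (k - 5*I)*(k - 3*I)*(k + 4*I)*(-I*k + 1)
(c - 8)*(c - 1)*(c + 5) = c^3 - 4*c^2 - 37*c + 40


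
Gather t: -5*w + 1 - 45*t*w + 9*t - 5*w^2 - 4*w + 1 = t*(9 - 45*w) - 5*w^2 - 9*w + 2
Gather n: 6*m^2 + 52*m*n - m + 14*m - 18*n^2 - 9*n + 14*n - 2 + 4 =6*m^2 + 13*m - 18*n^2 + n*(52*m + 5) + 2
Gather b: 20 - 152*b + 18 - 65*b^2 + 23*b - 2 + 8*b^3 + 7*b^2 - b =8*b^3 - 58*b^2 - 130*b + 36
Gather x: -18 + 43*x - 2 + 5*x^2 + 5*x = 5*x^2 + 48*x - 20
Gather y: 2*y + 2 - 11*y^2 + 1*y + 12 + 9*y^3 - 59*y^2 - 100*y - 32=9*y^3 - 70*y^2 - 97*y - 18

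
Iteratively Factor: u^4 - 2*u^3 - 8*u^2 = (u)*(u^3 - 2*u^2 - 8*u) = u*(u + 2)*(u^2 - 4*u) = u*(u - 4)*(u + 2)*(u)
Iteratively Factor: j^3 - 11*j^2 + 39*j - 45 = (j - 3)*(j^2 - 8*j + 15) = (j - 3)^2*(j - 5)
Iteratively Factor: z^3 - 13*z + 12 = (z + 4)*(z^2 - 4*z + 3) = (z - 1)*(z + 4)*(z - 3)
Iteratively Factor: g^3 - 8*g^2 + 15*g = (g)*(g^2 - 8*g + 15) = g*(g - 5)*(g - 3)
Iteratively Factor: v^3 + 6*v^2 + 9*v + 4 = (v + 4)*(v^2 + 2*v + 1) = (v + 1)*(v + 4)*(v + 1)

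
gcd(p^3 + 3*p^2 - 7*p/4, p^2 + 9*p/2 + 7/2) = p + 7/2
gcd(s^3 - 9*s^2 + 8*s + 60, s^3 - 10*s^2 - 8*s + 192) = s - 6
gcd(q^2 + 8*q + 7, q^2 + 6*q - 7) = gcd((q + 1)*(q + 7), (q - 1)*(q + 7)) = q + 7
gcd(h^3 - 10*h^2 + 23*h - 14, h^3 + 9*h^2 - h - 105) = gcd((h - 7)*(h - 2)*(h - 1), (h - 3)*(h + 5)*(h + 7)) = 1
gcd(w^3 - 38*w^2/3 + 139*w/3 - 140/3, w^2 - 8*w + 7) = w - 7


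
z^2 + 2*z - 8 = (z - 2)*(z + 4)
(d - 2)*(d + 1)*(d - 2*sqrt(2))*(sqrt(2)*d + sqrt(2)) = sqrt(2)*d^4 - 4*d^3 - 3*sqrt(2)*d^2 - 2*sqrt(2)*d + 12*d + 8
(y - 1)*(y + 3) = y^2 + 2*y - 3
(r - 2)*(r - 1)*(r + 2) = r^3 - r^2 - 4*r + 4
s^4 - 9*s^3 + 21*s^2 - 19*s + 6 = (s - 6)*(s - 1)^3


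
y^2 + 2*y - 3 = (y - 1)*(y + 3)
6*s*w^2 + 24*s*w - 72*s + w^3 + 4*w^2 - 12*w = (6*s + w)*(w - 2)*(w + 6)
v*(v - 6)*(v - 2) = v^3 - 8*v^2 + 12*v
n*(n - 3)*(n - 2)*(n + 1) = n^4 - 4*n^3 + n^2 + 6*n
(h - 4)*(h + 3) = h^2 - h - 12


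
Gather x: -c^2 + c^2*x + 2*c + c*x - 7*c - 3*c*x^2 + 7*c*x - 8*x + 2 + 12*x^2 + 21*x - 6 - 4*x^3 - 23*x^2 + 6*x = -c^2 - 5*c - 4*x^3 + x^2*(-3*c - 11) + x*(c^2 + 8*c + 19) - 4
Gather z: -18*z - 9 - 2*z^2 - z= -2*z^2 - 19*z - 9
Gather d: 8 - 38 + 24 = -6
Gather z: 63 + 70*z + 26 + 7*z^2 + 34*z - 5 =7*z^2 + 104*z + 84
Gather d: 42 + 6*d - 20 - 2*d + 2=4*d + 24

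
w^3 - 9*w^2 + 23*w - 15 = (w - 5)*(w - 3)*(w - 1)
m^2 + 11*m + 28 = (m + 4)*(m + 7)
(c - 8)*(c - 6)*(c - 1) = c^3 - 15*c^2 + 62*c - 48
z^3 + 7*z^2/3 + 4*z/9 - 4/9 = (z - 1/3)*(z + 2/3)*(z + 2)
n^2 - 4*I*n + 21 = (n - 7*I)*(n + 3*I)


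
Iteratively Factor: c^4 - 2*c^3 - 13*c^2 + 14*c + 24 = (c + 1)*(c^3 - 3*c^2 - 10*c + 24) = (c + 1)*(c + 3)*(c^2 - 6*c + 8) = (c - 2)*(c + 1)*(c + 3)*(c - 4)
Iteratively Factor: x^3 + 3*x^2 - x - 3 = (x - 1)*(x^2 + 4*x + 3) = (x - 1)*(x + 1)*(x + 3)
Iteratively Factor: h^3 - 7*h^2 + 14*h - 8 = (h - 2)*(h^2 - 5*h + 4) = (h - 2)*(h - 1)*(h - 4)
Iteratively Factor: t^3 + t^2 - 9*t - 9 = (t + 1)*(t^2 - 9) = (t - 3)*(t + 1)*(t + 3)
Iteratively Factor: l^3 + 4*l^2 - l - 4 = (l + 4)*(l^2 - 1) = (l + 1)*(l + 4)*(l - 1)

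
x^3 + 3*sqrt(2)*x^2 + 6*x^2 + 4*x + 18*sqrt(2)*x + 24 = (x + 6)*(x + sqrt(2))*(x + 2*sqrt(2))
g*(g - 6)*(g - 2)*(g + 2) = g^4 - 6*g^3 - 4*g^2 + 24*g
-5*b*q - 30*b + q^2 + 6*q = (-5*b + q)*(q + 6)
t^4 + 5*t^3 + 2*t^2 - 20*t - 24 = (t - 2)*(t + 2)^2*(t + 3)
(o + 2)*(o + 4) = o^2 + 6*o + 8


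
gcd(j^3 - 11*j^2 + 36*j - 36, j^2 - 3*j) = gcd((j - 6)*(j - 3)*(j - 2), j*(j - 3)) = j - 3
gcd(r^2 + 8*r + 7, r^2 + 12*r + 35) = r + 7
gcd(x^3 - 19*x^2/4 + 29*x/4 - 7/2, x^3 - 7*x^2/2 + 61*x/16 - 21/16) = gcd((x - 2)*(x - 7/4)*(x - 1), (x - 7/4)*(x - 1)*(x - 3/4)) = x^2 - 11*x/4 + 7/4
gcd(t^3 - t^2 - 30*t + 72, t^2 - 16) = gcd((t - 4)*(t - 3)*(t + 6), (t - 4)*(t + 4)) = t - 4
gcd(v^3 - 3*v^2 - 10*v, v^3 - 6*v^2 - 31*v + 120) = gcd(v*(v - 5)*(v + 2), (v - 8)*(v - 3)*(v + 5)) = 1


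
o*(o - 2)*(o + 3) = o^3 + o^2 - 6*o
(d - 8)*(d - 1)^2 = d^3 - 10*d^2 + 17*d - 8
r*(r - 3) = r^2 - 3*r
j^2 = j^2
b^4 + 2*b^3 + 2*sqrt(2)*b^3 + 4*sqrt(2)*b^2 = b^2*(b + 2)*(b + 2*sqrt(2))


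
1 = 1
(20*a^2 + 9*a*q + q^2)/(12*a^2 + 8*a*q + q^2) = (20*a^2 + 9*a*q + q^2)/(12*a^2 + 8*a*q + q^2)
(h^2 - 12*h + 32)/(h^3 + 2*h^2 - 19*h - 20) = (h - 8)/(h^2 + 6*h + 5)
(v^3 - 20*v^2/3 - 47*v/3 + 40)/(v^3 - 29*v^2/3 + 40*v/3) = (v + 3)/v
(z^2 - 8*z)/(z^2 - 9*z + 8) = z/(z - 1)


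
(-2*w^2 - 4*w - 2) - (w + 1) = -2*w^2 - 5*w - 3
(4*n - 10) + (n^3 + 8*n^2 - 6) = n^3 + 8*n^2 + 4*n - 16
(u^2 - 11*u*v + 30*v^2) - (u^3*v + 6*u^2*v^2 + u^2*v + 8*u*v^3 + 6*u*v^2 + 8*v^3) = -u^3*v - 6*u^2*v^2 - u^2*v + u^2 - 8*u*v^3 - 6*u*v^2 - 11*u*v - 8*v^3 + 30*v^2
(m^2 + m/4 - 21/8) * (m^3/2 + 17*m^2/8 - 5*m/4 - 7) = m^5/2 + 9*m^4/4 - 65*m^3/32 - 825*m^2/64 + 49*m/32 + 147/8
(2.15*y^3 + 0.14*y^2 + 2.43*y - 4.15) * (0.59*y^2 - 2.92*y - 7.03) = 1.2685*y^5 - 6.1954*y^4 - 14.0896*y^3 - 10.5283*y^2 - 4.9649*y + 29.1745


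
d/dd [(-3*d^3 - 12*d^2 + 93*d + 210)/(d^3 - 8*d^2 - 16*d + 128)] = 18*(2*d^4 - 5*d^3 - 47*d^2 + 16*d + 848)/(d^6 - 16*d^5 + 32*d^4 + 512*d^3 - 1792*d^2 - 4096*d + 16384)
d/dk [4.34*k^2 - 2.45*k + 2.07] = 8.68*k - 2.45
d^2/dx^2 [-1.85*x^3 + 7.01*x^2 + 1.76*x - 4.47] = 14.02 - 11.1*x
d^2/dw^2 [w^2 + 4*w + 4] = 2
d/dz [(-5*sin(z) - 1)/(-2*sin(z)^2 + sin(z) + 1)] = (-4*sin(z) + 5*cos(2*z) - 9)*cos(z)/(sin(z) + cos(2*z))^2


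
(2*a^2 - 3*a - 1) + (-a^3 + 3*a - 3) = -a^3 + 2*a^2 - 4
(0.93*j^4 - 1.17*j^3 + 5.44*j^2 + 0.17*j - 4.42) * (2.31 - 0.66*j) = -0.6138*j^5 + 2.9205*j^4 - 6.2931*j^3 + 12.4542*j^2 + 3.3099*j - 10.2102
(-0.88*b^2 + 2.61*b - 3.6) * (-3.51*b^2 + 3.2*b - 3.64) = 3.0888*b^4 - 11.9771*b^3 + 24.1912*b^2 - 21.0204*b + 13.104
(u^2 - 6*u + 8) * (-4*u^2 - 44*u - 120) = -4*u^4 - 20*u^3 + 112*u^2 + 368*u - 960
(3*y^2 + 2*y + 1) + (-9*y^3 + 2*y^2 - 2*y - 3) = -9*y^3 + 5*y^2 - 2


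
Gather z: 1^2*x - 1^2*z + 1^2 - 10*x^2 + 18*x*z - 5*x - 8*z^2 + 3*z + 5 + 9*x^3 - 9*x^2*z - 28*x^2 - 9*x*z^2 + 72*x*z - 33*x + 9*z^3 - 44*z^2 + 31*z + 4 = 9*x^3 - 38*x^2 - 37*x + 9*z^3 + z^2*(-9*x - 52) + z*(-9*x^2 + 90*x + 33) + 10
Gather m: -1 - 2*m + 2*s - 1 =-2*m + 2*s - 2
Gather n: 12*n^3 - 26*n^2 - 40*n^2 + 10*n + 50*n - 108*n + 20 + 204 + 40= 12*n^3 - 66*n^2 - 48*n + 264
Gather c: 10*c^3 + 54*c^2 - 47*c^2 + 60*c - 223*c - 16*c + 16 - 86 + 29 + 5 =10*c^3 + 7*c^2 - 179*c - 36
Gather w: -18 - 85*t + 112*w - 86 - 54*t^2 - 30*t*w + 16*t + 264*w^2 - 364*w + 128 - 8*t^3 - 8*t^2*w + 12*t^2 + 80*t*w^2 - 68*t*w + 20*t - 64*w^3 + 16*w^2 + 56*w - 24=-8*t^3 - 42*t^2 - 49*t - 64*w^3 + w^2*(80*t + 280) + w*(-8*t^2 - 98*t - 196)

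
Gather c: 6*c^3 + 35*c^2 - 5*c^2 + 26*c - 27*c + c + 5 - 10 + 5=6*c^3 + 30*c^2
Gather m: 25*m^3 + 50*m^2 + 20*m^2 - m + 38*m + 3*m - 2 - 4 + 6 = 25*m^3 + 70*m^2 + 40*m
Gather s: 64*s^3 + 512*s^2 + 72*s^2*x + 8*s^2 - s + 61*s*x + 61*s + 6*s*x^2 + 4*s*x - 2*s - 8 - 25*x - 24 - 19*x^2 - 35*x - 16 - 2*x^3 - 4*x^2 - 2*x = 64*s^3 + s^2*(72*x + 520) + s*(6*x^2 + 65*x + 58) - 2*x^3 - 23*x^2 - 62*x - 48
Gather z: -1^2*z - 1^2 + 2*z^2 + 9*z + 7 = 2*z^2 + 8*z + 6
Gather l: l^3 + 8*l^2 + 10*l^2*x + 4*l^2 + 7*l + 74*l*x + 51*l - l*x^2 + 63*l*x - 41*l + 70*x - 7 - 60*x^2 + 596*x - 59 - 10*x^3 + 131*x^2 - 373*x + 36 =l^3 + l^2*(10*x + 12) + l*(-x^2 + 137*x + 17) - 10*x^3 + 71*x^2 + 293*x - 30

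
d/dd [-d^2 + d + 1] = 1 - 2*d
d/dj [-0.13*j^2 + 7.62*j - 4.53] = 7.62 - 0.26*j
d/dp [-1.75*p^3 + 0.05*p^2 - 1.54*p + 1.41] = -5.25*p^2 + 0.1*p - 1.54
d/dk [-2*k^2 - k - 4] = -4*k - 1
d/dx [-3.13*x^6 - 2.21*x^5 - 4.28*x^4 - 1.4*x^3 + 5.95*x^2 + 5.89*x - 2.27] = -18.78*x^5 - 11.05*x^4 - 17.12*x^3 - 4.2*x^2 + 11.9*x + 5.89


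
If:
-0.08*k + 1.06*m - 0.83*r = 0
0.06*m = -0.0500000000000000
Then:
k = -10.375*r - 11.0416666666667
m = -0.83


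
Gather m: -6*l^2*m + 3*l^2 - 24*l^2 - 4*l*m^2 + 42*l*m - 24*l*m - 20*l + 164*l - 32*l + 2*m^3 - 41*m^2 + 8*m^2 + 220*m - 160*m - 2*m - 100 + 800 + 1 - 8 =-21*l^2 + 112*l + 2*m^3 + m^2*(-4*l - 33) + m*(-6*l^2 + 18*l + 58) + 693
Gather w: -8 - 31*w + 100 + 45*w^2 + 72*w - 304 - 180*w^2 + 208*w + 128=-135*w^2 + 249*w - 84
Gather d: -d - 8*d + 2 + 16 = 18 - 9*d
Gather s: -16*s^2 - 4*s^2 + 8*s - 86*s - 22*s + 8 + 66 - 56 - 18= -20*s^2 - 100*s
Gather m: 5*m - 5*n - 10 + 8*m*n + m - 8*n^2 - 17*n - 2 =m*(8*n + 6) - 8*n^2 - 22*n - 12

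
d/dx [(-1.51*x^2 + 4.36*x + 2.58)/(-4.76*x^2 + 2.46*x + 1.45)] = (17.039*x^2 + 20.1826*x - 0.0247999999999999)/(22.6576*x^4 - 23.4192*x^3 - 7.7524*x^2 + 7.134*x + 2.1025)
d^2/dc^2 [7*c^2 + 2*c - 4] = 14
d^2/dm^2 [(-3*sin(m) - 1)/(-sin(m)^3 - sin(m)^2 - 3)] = (-12*sin(m)^7 - 18*sin(m)^6 + 4*sin(m)^5 + 143*sin(m)^4 + 103*sin(m)^3 - 90*sin(m)^2 - 99*sin(m) - 6)/(sin(m)^3 + sin(m)^2 + 3)^3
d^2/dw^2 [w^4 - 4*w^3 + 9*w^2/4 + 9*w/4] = 12*w^2 - 24*w + 9/2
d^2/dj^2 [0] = 0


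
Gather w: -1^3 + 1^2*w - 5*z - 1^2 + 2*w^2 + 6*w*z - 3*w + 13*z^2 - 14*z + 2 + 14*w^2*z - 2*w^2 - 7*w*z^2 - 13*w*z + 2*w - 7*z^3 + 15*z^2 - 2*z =14*w^2*z + w*(-7*z^2 - 7*z) - 7*z^3 + 28*z^2 - 21*z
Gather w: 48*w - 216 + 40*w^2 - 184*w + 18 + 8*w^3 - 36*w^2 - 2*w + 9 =8*w^3 + 4*w^2 - 138*w - 189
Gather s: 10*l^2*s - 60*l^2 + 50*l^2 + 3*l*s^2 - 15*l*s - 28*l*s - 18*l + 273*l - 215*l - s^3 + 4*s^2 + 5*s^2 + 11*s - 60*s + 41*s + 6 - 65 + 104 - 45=-10*l^2 + 40*l - s^3 + s^2*(3*l + 9) + s*(10*l^2 - 43*l - 8)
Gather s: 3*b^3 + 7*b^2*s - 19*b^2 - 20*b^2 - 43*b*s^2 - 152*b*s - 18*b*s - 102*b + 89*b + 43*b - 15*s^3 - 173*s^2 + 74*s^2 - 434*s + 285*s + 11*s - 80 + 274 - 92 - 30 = 3*b^3 - 39*b^2 + 30*b - 15*s^3 + s^2*(-43*b - 99) + s*(7*b^2 - 170*b - 138) + 72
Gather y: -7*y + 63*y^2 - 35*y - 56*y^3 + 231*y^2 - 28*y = -56*y^3 + 294*y^2 - 70*y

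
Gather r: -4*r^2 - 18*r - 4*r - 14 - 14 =-4*r^2 - 22*r - 28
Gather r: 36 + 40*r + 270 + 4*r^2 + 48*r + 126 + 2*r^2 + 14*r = 6*r^2 + 102*r + 432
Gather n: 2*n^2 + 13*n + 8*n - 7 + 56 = 2*n^2 + 21*n + 49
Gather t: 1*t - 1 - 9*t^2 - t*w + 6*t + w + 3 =-9*t^2 + t*(7 - w) + w + 2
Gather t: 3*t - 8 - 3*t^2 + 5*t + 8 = -3*t^2 + 8*t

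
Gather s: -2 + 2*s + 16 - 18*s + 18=32 - 16*s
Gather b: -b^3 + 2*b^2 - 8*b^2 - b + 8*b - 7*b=-b^3 - 6*b^2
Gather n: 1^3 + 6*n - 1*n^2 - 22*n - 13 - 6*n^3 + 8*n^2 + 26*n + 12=-6*n^3 + 7*n^2 + 10*n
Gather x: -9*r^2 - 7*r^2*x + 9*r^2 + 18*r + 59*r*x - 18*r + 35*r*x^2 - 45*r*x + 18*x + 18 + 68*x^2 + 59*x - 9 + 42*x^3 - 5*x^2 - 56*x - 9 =42*x^3 + x^2*(35*r + 63) + x*(-7*r^2 + 14*r + 21)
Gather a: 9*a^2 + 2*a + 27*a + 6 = 9*a^2 + 29*a + 6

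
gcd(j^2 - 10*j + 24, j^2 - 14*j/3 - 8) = j - 6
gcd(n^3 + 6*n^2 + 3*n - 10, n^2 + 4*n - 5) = n^2 + 4*n - 5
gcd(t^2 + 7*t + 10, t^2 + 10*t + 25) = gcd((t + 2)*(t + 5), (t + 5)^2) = t + 5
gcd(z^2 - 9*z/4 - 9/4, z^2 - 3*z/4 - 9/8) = z + 3/4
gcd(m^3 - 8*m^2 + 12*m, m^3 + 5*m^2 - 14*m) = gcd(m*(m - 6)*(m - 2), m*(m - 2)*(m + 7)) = m^2 - 2*m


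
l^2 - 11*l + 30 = (l - 6)*(l - 5)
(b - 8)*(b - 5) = b^2 - 13*b + 40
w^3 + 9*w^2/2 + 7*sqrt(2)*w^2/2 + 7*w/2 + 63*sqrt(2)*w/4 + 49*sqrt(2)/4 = (w + 1)*(w + 7/2)*(w + 7*sqrt(2)/2)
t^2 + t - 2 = (t - 1)*(t + 2)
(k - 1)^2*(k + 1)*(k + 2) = k^4 + k^3 - 3*k^2 - k + 2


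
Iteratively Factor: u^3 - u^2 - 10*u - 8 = (u + 2)*(u^2 - 3*u - 4) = (u - 4)*(u + 2)*(u + 1)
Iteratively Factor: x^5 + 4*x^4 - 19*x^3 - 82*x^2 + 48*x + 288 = (x - 4)*(x^4 + 8*x^3 + 13*x^2 - 30*x - 72) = (x - 4)*(x - 2)*(x^3 + 10*x^2 + 33*x + 36) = (x - 4)*(x - 2)*(x + 4)*(x^2 + 6*x + 9) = (x - 4)*(x - 2)*(x + 3)*(x + 4)*(x + 3)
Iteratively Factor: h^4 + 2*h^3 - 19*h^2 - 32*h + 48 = (h + 4)*(h^3 - 2*h^2 - 11*h + 12) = (h - 1)*(h + 4)*(h^2 - h - 12) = (h - 1)*(h + 3)*(h + 4)*(h - 4)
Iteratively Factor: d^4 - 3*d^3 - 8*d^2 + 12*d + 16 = (d + 2)*(d^3 - 5*d^2 + 2*d + 8) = (d - 4)*(d + 2)*(d^2 - d - 2) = (d - 4)*(d + 1)*(d + 2)*(d - 2)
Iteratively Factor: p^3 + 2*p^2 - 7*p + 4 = (p - 1)*(p^2 + 3*p - 4) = (p - 1)^2*(p + 4)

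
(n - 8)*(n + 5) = n^2 - 3*n - 40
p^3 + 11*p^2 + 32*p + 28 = (p + 2)^2*(p + 7)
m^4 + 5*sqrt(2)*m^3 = m^3*(m + 5*sqrt(2))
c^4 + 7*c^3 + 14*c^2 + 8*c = c*(c + 1)*(c + 2)*(c + 4)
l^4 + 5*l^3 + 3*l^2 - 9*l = l*(l - 1)*(l + 3)^2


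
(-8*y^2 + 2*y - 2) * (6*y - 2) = -48*y^3 + 28*y^2 - 16*y + 4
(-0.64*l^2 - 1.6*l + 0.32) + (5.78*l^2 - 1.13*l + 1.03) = 5.14*l^2 - 2.73*l + 1.35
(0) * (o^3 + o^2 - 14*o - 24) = 0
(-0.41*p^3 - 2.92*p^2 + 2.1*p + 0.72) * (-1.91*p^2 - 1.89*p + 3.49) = 0.7831*p^5 + 6.3521*p^4 + 0.0768999999999993*p^3 - 15.535*p^2 + 5.9682*p + 2.5128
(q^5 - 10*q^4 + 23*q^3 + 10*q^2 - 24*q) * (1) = q^5 - 10*q^4 + 23*q^3 + 10*q^2 - 24*q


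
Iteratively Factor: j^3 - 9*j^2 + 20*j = (j - 4)*(j^2 - 5*j) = j*(j - 4)*(j - 5)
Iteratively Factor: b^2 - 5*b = (b)*(b - 5)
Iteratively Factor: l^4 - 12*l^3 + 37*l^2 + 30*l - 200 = (l - 5)*(l^3 - 7*l^2 + 2*l + 40) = (l - 5)*(l + 2)*(l^2 - 9*l + 20) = (l - 5)^2*(l + 2)*(l - 4)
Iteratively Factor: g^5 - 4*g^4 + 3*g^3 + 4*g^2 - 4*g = (g + 1)*(g^4 - 5*g^3 + 8*g^2 - 4*g) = (g - 2)*(g + 1)*(g^3 - 3*g^2 + 2*g) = (g - 2)^2*(g + 1)*(g^2 - g) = g*(g - 2)^2*(g + 1)*(g - 1)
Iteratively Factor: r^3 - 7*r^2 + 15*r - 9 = (r - 1)*(r^2 - 6*r + 9) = (r - 3)*(r - 1)*(r - 3)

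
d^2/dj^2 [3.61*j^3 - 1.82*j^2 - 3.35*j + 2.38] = 21.66*j - 3.64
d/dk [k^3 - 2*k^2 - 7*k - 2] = 3*k^2 - 4*k - 7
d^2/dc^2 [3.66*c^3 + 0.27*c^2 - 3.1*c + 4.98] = 21.96*c + 0.54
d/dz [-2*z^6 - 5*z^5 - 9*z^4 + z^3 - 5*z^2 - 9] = z*(-12*z^4 - 25*z^3 - 36*z^2 + 3*z - 10)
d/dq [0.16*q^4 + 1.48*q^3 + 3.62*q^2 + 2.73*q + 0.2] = 0.64*q^3 + 4.44*q^2 + 7.24*q + 2.73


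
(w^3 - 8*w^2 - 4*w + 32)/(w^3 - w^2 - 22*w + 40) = (w^2 - 6*w - 16)/(w^2 + w - 20)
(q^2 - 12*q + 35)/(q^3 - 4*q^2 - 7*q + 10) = (q - 7)/(q^2 + q - 2)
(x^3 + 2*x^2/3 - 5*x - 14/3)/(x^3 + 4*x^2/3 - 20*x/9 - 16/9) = 3*(3*x^2 - 4*x - 7)/(9*x^2 - 6*x - 8)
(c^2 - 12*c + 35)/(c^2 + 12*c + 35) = (c^2 - 12*c + 35)/(c^2 + 12*c + 35)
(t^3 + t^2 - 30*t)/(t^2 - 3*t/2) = 2*(t^2 + t - 30)/(2*t - 3)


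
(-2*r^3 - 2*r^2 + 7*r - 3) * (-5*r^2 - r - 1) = 10*r^5 + 12*r^4 - 31*r^3 + 10*r^2 - 4*r + 3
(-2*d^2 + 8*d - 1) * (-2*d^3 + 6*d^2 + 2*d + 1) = 4*d^5 - 28*d^4 + 46*d^3 + 8*d^2 + 6*d - 1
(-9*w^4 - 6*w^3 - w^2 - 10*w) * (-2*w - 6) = 18*w^5 + 66*w^4 + 38*w^3 + 26*w^2 + 60*w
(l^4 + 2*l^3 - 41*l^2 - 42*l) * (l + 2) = l^5 + 4*l^4 - 37*l^3 - 124*l^2 - 84*l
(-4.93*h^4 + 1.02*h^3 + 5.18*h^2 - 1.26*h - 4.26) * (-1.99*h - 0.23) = 9.8107*h^5 - 0.8959*h^4 - 10.5428*h^3 + 1.316*h^2 + 8.7672*h + 0.9798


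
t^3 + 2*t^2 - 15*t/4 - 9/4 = (t - 3/2)*(t + 1/2)*(t + 3)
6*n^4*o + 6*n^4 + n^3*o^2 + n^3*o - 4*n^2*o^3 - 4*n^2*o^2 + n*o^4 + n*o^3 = (-3*n + o)*(-2*n + o)*(n + o)*(n*o + n)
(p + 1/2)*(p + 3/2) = p^2 + 2*p + 3/4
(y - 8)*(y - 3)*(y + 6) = y^3 - 5*y^2 - 42*y + 144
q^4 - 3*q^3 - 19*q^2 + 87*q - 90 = (q - 3)^2*(q - 2)*(q + 5)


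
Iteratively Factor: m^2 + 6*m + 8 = (m + 2)*(m + 4)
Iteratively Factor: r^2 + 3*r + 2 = (r + 2)*(r + 1)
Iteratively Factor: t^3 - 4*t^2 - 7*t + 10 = (t - 1)*(t^2 - 3*t - 10) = (t - 1)*(t + 2)*(t - 5)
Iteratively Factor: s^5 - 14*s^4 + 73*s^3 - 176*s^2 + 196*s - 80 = (s - 2)*(s^4 - 12*s^3 + 49*s^2 - 78*s + 40) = (s - 2)^2*(s^3 - 10*s^2 + 29*s - 20) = (s - 4)*(s - 2)^2*(s^2 - 6*s + 5) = (s - 5)*(s - 4)*(s - 2)^2*(s - 1)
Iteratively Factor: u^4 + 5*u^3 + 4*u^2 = (u)*(u^3 + 5*u^2 + 4*u) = u*(u + 1)*(u^2 + 4*u) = u^2*(u + 1)*(u + 4)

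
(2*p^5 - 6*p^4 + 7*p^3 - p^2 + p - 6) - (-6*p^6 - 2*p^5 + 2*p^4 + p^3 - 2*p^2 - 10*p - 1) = 6*p^6 + 4*p^5 - 8*p^4 + 6*p^3 + p^2 + 11*p - 5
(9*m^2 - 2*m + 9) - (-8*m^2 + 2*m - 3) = 17*m^2 - 4*m + 12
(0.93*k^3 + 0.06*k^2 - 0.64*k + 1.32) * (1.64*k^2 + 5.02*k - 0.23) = 1.5252*k^5 + 4.767*k^4 - 0.9623*k^3 - 1.0618*k^2 + 6.7736*k - 0.3036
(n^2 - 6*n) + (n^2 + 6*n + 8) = 2*n^2 + 8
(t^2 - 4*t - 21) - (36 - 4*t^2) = 5*t^2 - 4*t - 57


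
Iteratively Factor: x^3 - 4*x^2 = (x)*(x^2 - 4*x) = x*(x - 4)*(x)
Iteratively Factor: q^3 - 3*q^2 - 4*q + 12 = (q + 2)*(q^2 - 5*q + 6) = (q - 3)*(q + 2)*(q - 2)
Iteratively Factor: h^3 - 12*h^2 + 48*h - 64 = (h - 4)*(h^2 - 8*h + 16) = (h - 4)^2*(h - 4)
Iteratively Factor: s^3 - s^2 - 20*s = (s)*(s^2 - s - 20) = s*(s - 5)*(s + 4)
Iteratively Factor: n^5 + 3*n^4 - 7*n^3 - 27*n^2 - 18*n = (n + 3)*(n^4 - 7*n^2 - 6*n) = n*(n + 3)*(n^3 - 7*n - 6) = n*(n + 1)*(n + 3)*(n^2 - n - 6) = n*(n - 3)*(n + 1)*(n + 3)*(n + 2)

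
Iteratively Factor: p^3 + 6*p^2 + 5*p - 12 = (p - 1)*(p^2 + 7*p + 12) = (p - 1)*(p + 4)*(p + 3)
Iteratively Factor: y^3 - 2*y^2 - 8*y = (y - 4)*(y^2 + 2*y) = (y - 4)*(y + 2)*(y)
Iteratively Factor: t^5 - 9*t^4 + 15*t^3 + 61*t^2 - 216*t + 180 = (t - 2)*(t^4 - 7*t^3 + t^2 + 63*t - 90) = (t - 2)*(t + 3)*(t^3 - 10*t^2 + 31*t - 30) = (t - 3)*(t - 2)*(t + 3)*(t^2 - 7*t + 10) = (t - 5)*(t - 3)*(t - 2)*(t + 3)*(t - 2)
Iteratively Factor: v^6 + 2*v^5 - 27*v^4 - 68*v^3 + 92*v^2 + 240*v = (v + 2)*(v^5 - 27*v^3 - 14*v^2 + 120*v) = (v + 2)*(v + 4)*(v^4 - 4*v^3 - 11*v^2 + 30*v) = (v - 2)*(v + 2)*(v + 4)*(v^3 - 2*v^2 - 15*v) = v*(v - 2)*(v + 2)*(v + 4)*(v^2 - 2*v - 15) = v*(v - 5)*(v - 2)*(v + 2)*(v + 4)*(v + 3)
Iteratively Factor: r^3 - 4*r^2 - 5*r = (r)*(r^2 - 4*r - 5) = r*(r - 5)*(r + 1)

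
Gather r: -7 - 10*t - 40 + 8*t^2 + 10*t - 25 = 8*t^2 - 72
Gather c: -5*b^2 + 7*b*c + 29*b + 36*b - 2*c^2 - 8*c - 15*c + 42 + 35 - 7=-5*b^2 + 65*b - 2*c^2 + c*(7*b - 23) + 70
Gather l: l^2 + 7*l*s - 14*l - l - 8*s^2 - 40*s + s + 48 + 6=l^2 + l*(7*s - 15) - 8*s^2 - 39*s + 54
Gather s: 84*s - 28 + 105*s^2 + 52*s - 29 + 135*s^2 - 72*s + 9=240*s^2 + 64*s - 48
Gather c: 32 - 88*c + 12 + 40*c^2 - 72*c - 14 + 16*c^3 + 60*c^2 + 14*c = 16*c^3 + 100*c^2 - 146*c + 30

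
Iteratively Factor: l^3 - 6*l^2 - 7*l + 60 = (l - 4)*(l^2 - 2*l - 15) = (l - 4)*(l + 3)*(l - 5)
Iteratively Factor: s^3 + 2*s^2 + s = (s + 1)*(s^2 + s) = s*(s + 1)*(s + 1)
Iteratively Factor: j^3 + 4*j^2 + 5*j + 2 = (j + 2)*(j^2 + 2*j + 1) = (j + 1)*(j + 2)*(j + 1)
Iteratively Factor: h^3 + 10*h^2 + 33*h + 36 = (h + 3)*(h^2 + 7*h + 12) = (h + 3)*(h + 4)*(h + 3)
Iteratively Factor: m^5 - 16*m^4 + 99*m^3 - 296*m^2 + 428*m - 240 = (m - 3)*(m^4 - 13*m^3 + 60*m^2 - 116*m + 80) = (m - 3)*(m - 2)*(m^3 - 11*m^2 + 38*m - 40) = (m - 5)*(m - 3)*(m - 2)*(m^2 - 6*m + 8) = (m - 5)*(m - 4)*(m - 3)*(m - 2)*(m - 2)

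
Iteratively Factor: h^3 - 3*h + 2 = (h - 1)*(h^2 + h - 2) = (h - 1)^2*(h + 2)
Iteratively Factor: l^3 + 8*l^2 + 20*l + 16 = (l + 2)*(l^2 + 6*l + 8) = (l + 2)*(l + 4)*(l + 2)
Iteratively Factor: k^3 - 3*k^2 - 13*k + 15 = (k + 3)*(k^2 - 6*k + 5) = (k - 1)*(k + 3)*(k - 5)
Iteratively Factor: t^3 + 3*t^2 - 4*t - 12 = (t - 2)*(t^2 + 5*t + 6) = (t - 2)*(t + 3)*(t + 2)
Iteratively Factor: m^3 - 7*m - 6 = (m + 2)*(m^2 - 2*m - 3) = (m + 1)*(m + 2)*(m - 3)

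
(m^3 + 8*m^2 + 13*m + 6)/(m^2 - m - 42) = (m^2 + 2*m + 1)/(m - 7)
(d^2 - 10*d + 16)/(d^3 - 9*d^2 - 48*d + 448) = (d - 2)/(d^2 - d - 56)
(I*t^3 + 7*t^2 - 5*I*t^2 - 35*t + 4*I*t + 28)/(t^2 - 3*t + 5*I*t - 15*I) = (I*t^3 + t^2*(7 - 5*I) + t*(-35 + 4*I) + 28)/(t^2 + t*(-3 + 5*I) - 15*I)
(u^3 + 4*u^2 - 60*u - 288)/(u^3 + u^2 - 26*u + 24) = (u^2 - 2*u - 48)/(u^2 - 5*u + 4)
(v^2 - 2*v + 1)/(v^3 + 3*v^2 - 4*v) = (v - 1)/(v*(v + 4))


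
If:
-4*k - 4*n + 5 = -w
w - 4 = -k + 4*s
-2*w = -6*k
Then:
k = w/3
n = 5/4 - w/12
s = w/3 - 1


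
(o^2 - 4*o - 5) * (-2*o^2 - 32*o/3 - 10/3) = -2*o^4 - 8*o^3/3 + 148*o^2/3 + 200*o/3 + 50/3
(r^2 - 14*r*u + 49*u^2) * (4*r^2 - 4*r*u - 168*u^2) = 4*r^4 - 60*r^3*u + 84*r^2*u^2 + 2156*r*u^3 - 8232*u^4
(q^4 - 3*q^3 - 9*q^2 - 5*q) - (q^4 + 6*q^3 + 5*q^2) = -9*q^3 - 14*q^2 - 5*q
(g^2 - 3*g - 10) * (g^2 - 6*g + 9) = g^4 - 9*g^3 + 17*g^2 + 33*g - 90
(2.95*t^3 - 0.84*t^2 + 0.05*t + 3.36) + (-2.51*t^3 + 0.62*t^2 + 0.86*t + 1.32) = 0.44*t^3 - 0.22*t^2 + 0.91*t + 4.68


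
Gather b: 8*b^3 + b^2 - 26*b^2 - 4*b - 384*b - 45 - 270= 8*b^3 - 25*b^2 - 388*b - 315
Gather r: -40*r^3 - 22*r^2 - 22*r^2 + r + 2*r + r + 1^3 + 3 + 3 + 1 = -40*r^3 - 44*r^2 + 4*r + 8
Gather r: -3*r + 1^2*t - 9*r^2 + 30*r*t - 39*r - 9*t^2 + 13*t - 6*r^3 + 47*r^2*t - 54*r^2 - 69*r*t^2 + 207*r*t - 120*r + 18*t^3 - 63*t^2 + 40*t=-6*r^3 + r^2*(47*t - 63) + r*(-69*t^2 + 237*t - 162) + 18*t^3 - 72*t^2 + 54*t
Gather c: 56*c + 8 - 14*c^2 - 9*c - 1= -14*c^2 + 47*c + 7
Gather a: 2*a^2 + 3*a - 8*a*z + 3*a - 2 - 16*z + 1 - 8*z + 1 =2*a^2 + a*(6 - 8*z) - 24*z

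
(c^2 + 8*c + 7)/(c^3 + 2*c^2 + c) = (c + 7)/(c*(c + 1))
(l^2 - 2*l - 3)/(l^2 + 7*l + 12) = (l^2 - 2*l - 3)/(l^2 + 7*l + 12)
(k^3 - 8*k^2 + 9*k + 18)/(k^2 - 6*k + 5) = (k^3 - 8*k^2 + 9*k + 18)/(k^2 - 6*k + 5)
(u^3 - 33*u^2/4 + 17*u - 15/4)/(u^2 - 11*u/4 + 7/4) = (4*u^3 - 33*u^2 + 68*u - 15)/(4*u^2 - 11*u + 7)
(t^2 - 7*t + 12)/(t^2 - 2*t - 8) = (t - 3)/(t + 2)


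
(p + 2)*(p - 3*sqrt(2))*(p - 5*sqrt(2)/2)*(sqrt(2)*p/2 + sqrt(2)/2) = sqrt(2)*p^4/2 - 11*p^3/2 + 3*sqrt(2)*p^3/2 - 33*p^2/2 + 17*sqrt(2)*p^2/2 - 11*p + 45*sqrt(2)*p/2 + 15*sqrt(2)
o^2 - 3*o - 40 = (o - 8)*(o + 5)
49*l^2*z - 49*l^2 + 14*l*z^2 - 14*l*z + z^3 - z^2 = (7*l + z)^2*(z - 1)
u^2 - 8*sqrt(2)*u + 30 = (u - 5*sqrt(2))*(u - 3*sqrt(2))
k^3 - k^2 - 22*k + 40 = (k - 4)*(k - 2)*(k + 5)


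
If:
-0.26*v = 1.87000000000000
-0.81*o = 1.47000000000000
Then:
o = -1.81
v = -7.19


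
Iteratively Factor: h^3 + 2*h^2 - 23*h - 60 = (h - 5)*(h^2 + 7*h + 12) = (h - 5)*(h + 3)*(h + 4)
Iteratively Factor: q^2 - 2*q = (q)*(q - 2)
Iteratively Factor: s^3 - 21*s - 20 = (s + 1)*(s^2 - s - 20) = (s - 5)*(s + 1)*(s + 4)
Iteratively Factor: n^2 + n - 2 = (n - 1)*(n + 2)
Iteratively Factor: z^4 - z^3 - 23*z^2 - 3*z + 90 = (z - 5)*(z^3 + 4*z^2 - 3*z - 18) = (z - 5)*(z + 3)*(z^2 + z - 6) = (z - 5)*(z - 2)*(z + 3)*(z + 3)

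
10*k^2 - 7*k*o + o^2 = (-5*k + o)*(-2*k + o)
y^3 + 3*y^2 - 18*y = y*(y - 3)*(y + 6)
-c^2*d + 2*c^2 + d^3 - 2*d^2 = (-c + d)*(c + d)*(d - 2)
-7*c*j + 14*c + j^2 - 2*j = (-7*c + j)*(j - 2)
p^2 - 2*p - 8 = (p - 4)*(p + 2)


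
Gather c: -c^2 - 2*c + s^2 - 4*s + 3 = -c^2 - 2*c + s^2 - 4*s + 3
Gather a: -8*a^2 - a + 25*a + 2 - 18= -8*a^2 + 24*a - 16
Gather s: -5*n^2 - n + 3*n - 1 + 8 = -5*n^2 + 2*n + 7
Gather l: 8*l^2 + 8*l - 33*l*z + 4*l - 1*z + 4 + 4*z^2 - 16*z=8*l^2 + l*(12 - 33*z) + 4*z^2 - 17*z + 4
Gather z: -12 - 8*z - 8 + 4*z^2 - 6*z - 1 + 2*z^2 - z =6*z^2 - 15*z - 21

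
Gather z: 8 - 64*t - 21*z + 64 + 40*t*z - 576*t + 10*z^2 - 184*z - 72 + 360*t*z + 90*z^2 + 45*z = -640*t + 100*z^2 + z*(400*t - 160)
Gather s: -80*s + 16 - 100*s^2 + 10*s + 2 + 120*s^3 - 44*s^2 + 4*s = 120*s^3 - 144*s^2 - 66*s + 18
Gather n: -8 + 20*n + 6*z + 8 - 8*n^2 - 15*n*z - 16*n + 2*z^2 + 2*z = -8*n^2 + n*(4 - 15*z) + 2*z^2 + 8*z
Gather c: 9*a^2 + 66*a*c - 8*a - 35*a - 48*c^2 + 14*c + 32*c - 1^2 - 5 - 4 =9*a^2 - 43*a - 48*c^2 + c*(66*a + 46) - 10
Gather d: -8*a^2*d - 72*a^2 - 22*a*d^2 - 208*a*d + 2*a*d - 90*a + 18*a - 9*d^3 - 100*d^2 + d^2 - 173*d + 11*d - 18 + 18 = -72*a^2 - 72*a - 9*d^3 + d^2*(-22*a - 99) + d*(-8*a^2 - 206*a - 162)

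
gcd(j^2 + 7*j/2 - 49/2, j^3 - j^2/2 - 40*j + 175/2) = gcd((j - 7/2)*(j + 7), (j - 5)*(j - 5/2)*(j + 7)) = j + 7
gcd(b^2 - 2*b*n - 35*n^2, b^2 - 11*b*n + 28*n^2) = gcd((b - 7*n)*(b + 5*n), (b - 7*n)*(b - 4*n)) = b - 7*n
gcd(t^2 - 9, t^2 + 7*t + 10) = 1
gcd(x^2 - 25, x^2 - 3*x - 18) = 1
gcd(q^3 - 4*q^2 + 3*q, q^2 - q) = q^2 - q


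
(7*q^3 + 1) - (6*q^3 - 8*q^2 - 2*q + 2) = q^3 + 8*q^2 + 2*q - 1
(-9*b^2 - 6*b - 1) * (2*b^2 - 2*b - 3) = -18*b^4 + 6*b^3 + 37*b^2 + 20*b + 3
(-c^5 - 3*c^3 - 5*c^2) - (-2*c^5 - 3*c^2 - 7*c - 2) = c^5 - 3*c^3 - 2*c^2 + 7*c + 2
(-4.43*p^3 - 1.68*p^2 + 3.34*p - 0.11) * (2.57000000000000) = -11.3851*p^3 - 4.3176*p^2 + 8.5838*p - 0.2827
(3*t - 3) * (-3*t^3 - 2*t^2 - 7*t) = -9*t^4 + 3*t^3 - 15*t^2 + 21*t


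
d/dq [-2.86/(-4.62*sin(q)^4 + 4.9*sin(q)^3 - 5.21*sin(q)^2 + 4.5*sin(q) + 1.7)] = (-52.8528*sin(q)^3 + 42.042*sin(q)^2 - 29.8012*sin(q) + 12.87)*cos(q)/(-4.62*sin(q)^4 + 4.9*sin(q)^3 - 5.21*sin(q)^2 + 4.5*sin(q) + 1.7)^2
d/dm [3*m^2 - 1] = 6*m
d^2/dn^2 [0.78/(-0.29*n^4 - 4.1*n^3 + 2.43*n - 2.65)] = (n*(2.7144*n + 19.188)*(0.29*n^4 + 4.1*n^3 - 2.43*n + 2.65) - 0.78*(1.16*n^3 + 12.3*n^2 - 2.43)*(2.32*n^3 + 24.6*n^2 - 4.86))/(0.29*n^4 + 4.1*n^3 - 2.43*n + 2.65)^3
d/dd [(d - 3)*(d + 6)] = 2*d + 3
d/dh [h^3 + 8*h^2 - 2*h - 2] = 3*h^2 + 16*h - 2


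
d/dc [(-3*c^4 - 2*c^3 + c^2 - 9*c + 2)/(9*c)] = -c^2 - 4*c/9 + 1/9 - 2/(9*c^2)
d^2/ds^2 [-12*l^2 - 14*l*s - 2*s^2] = -4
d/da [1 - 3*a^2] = -6*a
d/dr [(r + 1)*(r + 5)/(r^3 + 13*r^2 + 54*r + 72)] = (-r^4 - 12*r^3 - 39*r^2 + 14*r + 162)/(r^6 + 26*r^5 + 277*r^4 + 1548*r^3 + 4788*r^2 + 7776*r + 5184)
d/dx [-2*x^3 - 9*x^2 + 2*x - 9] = -6*x^2 - 18*x + 2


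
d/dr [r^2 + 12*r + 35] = 2*r + 12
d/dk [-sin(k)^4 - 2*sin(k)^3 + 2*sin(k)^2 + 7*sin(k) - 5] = (sin(k) + sin(3*k) + 3*cos(2*k) + 4)*cos(k)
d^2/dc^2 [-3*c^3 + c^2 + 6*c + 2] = 2 - 18*c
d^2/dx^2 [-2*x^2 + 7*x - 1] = -4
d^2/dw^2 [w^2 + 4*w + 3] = 2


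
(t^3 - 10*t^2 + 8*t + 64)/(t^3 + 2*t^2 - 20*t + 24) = (t^3 - 10*t^2 + 8*t + 64)/(t^3 + 2*t^2 - 20*t + 24)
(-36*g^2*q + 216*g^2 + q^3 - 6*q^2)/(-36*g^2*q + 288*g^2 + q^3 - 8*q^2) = (q - 6)/(q - 8)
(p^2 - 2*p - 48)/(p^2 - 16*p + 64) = (p + 6)/(p - 8)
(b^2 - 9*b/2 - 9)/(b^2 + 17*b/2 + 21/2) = (b - 6)/(b + 7)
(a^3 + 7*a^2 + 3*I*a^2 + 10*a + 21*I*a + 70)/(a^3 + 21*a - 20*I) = (a^2 + a*(7 - 2*I) - 14*I)/(a^2 - 5*I*a - 4)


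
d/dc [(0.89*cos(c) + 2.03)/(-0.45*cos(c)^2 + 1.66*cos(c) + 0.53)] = (-0.4005*cos(c)^2 - 1.827*cos(c) + 2.8981)*sin(c)/(0.2025*cos(c)^4 - 1.494*cos(c)^3 + 2.2786*cos(c)^2 + 1.7596*cos(c) + 0.2809)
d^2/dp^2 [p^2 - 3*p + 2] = 2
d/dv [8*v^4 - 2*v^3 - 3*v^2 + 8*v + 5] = 32*v^3 - 6*v^2 - 6*v + 8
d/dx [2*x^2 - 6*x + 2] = 4*x - 6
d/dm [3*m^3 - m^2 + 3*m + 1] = 9*m^2 - 2*m + 3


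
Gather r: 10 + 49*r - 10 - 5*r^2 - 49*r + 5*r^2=0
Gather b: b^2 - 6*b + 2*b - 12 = b^2 - 4*b - 12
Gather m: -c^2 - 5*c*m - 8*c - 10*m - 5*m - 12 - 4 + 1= -c^2 - 8*c + m*(-5*c - 15) - 15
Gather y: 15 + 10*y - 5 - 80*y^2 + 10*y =-80*y^2 + 20*y + 10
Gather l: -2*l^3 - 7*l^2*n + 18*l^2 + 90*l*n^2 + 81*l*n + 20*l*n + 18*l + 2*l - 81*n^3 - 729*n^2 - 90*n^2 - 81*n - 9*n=-2*l^3 + l^2*(18 - 7*n) + l*(90*n^2 + 101*n + 20) - 81*n^3 - 819*n^2 - 90*n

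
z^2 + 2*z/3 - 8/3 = (z - 4/3)*(z + 2)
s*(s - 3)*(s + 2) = s^3 - s^2 - 6*s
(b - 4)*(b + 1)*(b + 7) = b^3 + 4*b^2 - 25*b - 28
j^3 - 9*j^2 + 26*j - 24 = (j - 4)*(j - 3)*(j - 2)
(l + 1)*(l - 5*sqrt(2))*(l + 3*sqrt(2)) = l^3 - 2*sqrt(2)*l^2 + l^2 - 30*l - 2*sqrt(2)*l - 30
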